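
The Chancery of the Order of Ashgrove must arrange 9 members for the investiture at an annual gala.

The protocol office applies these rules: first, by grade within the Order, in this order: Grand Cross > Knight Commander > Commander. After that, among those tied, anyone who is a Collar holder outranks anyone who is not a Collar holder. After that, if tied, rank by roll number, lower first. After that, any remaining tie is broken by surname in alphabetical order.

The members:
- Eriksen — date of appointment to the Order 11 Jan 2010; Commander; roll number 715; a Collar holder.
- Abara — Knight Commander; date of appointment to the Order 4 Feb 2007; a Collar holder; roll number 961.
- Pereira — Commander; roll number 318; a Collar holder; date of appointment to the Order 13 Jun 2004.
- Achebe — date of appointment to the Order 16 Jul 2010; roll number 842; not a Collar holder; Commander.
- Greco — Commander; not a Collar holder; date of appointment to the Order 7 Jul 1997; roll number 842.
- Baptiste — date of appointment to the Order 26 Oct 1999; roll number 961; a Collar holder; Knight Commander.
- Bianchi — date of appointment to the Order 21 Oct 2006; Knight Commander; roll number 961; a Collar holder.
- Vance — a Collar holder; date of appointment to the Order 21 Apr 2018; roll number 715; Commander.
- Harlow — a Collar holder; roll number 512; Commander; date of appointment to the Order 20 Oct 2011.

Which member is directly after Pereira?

Harlow

By grade within the Order: Abara, Baptiste and Bianchi (Knight Commander); then Pereira, Harlow, Eriksen, Vance, Achebe and Greco (Commander).
Abara, Baptiste and Bianchi are each a Collar holder, so the next rule applies.
Abara, Baptiste and Bianchi all have roll number 961, so the next rule applies.
Among Abara, Baptiste and Bianchi, alphabetically by surname: Abara before Baptiste before Bianchi.
Among Pereira, Harlow, Eriksen, Vance, Achebe and Greco, a Collar holder before not a Collar holder: Pereira, Harlow, Eriksen and Vance (a Collar holder) before Achebe and Greco (not a Collar holder).
Among Pereira, Harlow, Eriksen and Vance, by roll number (lower first): Pereira (318) before Harlow (512) before Eriksen and Vance (715).
Among Eriksen and Vance, alphabetically by surname: Eriksen before Vance.
Achebe and Greco both have roll number 842, so the next rule applies.
Among Achebe and Greco, alphabetically by surname: Achebe before Greco.
Order: Abara, Baptiste, Bianchi, Pereira, Harlow, Eriksen, Vance, Achebe, Greco.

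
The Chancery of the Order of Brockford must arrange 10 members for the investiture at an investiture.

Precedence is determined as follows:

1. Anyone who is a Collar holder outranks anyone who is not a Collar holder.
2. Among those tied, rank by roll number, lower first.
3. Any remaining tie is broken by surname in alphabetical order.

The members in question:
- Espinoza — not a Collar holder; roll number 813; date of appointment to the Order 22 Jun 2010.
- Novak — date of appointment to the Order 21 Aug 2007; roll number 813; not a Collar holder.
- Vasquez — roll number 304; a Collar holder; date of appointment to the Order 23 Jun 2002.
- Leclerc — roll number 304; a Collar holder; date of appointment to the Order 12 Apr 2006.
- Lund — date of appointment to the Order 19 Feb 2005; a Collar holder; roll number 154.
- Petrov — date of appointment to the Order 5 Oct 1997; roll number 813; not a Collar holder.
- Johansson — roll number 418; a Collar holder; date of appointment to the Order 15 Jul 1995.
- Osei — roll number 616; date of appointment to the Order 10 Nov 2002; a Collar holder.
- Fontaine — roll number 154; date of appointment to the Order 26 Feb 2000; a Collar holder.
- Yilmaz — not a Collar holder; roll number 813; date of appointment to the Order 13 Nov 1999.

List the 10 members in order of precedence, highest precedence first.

By the first rule: Fontaine, Lund, Leclerc, Vasquez, Johansson and Osei (each a Collar holder); then Espinoza, Novak, Petrov and Yilmaz (each not a Collar holder).
Among Fontaine, Lund, Leclerc, Vasquez, Johansson and Osei, by roll number (lower first): Fontaine and Lund (154) before Leclerc and Vasquez (304) before Johansson (418) before Osei (616).
Among Fontaine and Lund, alphabetically by surname: Fontaine before Lund.
Among Leclerc and Vasquez, alphabetically by surname: Leclerc before Vasquez.
Espinoza, Novak, Petrov and Yilmaz all have roll number 813, so the next rule applies.
Among Espinoza, Novak, Petrov and Yilmaz, alphabetically by surname: Espinoza before Novak before Petrov before Yilmaz.
Full order: Fontaine, Lund, Leclerc, Vasquez, Johansson, Osei, Espinoza, Novak, Petrov, Yilmaz.

Fontaine, Lund, Leclerc, Vasquez, Johansson, Osei, Espinoza, Novak, Petrov, Yilmaz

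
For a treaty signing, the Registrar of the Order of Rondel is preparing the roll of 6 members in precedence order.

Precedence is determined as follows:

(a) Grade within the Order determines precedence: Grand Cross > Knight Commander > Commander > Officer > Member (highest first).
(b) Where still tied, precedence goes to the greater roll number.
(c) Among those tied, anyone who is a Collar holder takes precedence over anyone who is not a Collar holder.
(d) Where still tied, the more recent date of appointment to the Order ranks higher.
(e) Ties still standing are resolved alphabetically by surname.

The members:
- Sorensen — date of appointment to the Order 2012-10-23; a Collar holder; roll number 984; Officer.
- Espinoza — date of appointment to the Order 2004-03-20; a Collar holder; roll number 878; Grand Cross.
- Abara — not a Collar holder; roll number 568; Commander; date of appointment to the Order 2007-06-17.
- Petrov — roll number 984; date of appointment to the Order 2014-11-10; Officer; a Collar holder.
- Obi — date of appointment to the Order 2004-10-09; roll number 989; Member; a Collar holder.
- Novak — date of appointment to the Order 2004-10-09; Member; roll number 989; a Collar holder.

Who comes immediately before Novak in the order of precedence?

By grade within the Order: Espinoza (Grand Cross); then Abara (Commander); then Petrov and Sorensen (Officer); then Novak and Obi (Member).
Petrov and Sorensen both have roll number 984, so the next rule applies.
Petrov and Sorensen are each a Collar holder, so the next rule applies.
Among Petrov and Sorensen, by date of appointment to the Order (later first): Petrov (2014-11-10) before Sorensen (2012-10-23).
Novak and Obi both have roll number 989, so the next rule applies.
Novak and Obi are each a Collar holder, so the next rule applies.
Novak and Obi both have date of appointment to the Order 2004-10-09, so the next rule applies.
Among Novak and Obi, alphabetically by surname: Novak before Obi.
Order: Espinoza, Abara, Petrov, Sorensen, Novak, Obi.

Sorensen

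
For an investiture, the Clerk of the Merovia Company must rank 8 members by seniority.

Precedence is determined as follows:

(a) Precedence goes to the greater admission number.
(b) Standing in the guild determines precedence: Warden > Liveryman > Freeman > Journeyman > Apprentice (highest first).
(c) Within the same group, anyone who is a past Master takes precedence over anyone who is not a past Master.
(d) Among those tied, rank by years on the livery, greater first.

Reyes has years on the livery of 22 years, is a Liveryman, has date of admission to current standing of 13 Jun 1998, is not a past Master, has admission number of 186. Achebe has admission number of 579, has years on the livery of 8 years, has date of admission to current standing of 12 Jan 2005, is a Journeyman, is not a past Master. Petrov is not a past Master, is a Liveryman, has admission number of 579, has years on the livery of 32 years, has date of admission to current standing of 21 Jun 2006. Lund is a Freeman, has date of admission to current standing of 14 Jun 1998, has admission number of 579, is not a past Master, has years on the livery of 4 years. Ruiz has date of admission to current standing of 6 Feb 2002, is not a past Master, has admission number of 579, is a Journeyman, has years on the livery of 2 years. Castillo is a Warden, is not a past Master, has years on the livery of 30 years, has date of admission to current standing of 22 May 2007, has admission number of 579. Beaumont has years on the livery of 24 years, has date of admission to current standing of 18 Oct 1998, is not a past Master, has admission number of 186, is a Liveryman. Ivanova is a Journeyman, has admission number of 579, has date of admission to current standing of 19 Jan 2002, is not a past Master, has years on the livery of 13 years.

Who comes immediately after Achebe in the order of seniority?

By admission number (higher first): Castillo, Petrov, Lund, Ivanova, Achebe and Ruiz (each 579); then Beaumont and Reyes (both 186).
Among Castillo, Petrov, Lund, Ivanova, Achebe and Ruiz, by standing in the guild: Castillo (Warden) before Petrov (Liveryman) before Lund (Freeman) before Ivanova, Achebe and Ruiz (Journeyman).
Ivanova, Achebe and Ruiz are each not a past Master, so the next rule applies.
Among Ivanova, Achebe and Ruiz, by years on the livery (higher first): Ivanova (13 years) before Achebe (8 years) before Ruiz (2 years).
Beaumont and Reyes are each Liveryman, so the next rule applies.
Beaumont and Reyes are each not a past Master, so the next rule applies.
Among Beaumont and Reyes, by years on the livery (higher first): Beaumont (24 years) before Reyes (22 years).
Order: Castillo, Petrov, Lund, Ivanova, Achebe, Ruiz, Beaumont, Reyes.

Ruiz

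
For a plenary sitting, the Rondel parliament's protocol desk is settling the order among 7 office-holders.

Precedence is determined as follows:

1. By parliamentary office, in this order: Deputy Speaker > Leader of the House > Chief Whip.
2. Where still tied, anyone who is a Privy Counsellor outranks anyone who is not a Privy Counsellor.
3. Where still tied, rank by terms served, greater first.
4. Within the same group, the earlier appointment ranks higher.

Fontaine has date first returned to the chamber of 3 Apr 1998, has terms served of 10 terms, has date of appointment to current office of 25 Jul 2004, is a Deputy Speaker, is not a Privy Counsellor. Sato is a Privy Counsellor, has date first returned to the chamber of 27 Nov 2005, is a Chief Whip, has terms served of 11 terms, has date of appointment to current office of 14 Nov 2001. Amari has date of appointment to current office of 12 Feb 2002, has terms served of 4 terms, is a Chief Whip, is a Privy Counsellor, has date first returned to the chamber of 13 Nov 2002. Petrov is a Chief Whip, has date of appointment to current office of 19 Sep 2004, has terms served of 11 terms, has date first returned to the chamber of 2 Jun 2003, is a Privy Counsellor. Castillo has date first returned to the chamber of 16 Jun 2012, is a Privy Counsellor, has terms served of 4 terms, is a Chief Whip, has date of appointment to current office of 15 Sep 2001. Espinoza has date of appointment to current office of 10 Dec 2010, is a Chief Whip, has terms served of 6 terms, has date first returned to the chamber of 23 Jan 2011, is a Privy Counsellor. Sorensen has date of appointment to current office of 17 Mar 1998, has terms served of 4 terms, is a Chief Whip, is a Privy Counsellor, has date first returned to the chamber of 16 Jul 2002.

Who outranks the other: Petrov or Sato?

By parliamentary office: Fontaine (Deputy Speaker); then Sato, Petrov, Espinoza, Sorensen, Castillo and Amari (Chief Whip).
Sato, Petrov, Espinoza, Sorensen, Castillo and Amari are each a Privy Counsellor, so the next rule applies.
Among Sato, Petrov, Espinoza, Sorensen, Castillo and Amari, by terms served (higher first): Sato and Petrov (11 terms) before Espinoza (6 terms) before Sorensen, Castillo and Amari (4 terms).
Among Sato and Petrov, by date of appointment to current office (earlier first): Sato (14 Nov 2001) before Petrov (19 Sep 2004).
Among Sorensen, Castillo and Amari, by date of appointment to current office (earlier first): Sorensen (17 Mar 1998) before Castillo (15 Sep 2001) before Amari (12 Feb 2002).
So Sato takes precedence.

Sato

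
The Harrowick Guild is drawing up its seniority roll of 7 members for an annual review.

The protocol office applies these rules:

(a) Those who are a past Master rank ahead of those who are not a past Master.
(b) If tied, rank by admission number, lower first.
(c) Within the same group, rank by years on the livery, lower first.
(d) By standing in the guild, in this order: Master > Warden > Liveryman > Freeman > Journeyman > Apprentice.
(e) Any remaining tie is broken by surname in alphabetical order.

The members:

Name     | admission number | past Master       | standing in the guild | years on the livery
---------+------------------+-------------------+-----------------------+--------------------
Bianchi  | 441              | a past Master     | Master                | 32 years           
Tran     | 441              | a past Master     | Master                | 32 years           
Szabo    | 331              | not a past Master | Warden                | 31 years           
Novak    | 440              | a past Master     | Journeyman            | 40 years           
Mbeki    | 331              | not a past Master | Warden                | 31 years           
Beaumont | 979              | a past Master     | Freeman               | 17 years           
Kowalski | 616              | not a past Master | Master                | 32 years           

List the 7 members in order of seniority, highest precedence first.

Novak, Bianchi, Tran, Beaumont, Mbeki, Szabo, Kowalski

By the first rule: Novak, Bianchi, Tran and Beaumont (each a past Master); then Mbeki, Szabo and Kowalski (each not a past Master).
Among Novak, Bianchi, Tran and Beaumont, by admission number (lower first): Novak (440) before Bianchi and Tran (441) before Beaumont (979).
Bianchi and Tran both have years on the livery 32 years, so the next rule applies.
Bianchi and Tran are each Master, so the next rule applies.
Among Bianchi and Tran, alphabetically by surname: Bianchi before Tran.
Among Mbeki, Szabo and Kowalski, by admission number (lower first): Mbeki and Szabo (331) before Kowalski (616).
Mbeki and Szabo both have years on the livery 31 years, so the next rule applies.
Mbeki and Szabo are each Warden, so the next rule applies.
Among Mbeki and Szabo, alphabetically by surname: Mbeki before Szabo.
Full order: Novak, Bianchi, Tran, Beaumont, Mbeki, Szabo, Kowalski.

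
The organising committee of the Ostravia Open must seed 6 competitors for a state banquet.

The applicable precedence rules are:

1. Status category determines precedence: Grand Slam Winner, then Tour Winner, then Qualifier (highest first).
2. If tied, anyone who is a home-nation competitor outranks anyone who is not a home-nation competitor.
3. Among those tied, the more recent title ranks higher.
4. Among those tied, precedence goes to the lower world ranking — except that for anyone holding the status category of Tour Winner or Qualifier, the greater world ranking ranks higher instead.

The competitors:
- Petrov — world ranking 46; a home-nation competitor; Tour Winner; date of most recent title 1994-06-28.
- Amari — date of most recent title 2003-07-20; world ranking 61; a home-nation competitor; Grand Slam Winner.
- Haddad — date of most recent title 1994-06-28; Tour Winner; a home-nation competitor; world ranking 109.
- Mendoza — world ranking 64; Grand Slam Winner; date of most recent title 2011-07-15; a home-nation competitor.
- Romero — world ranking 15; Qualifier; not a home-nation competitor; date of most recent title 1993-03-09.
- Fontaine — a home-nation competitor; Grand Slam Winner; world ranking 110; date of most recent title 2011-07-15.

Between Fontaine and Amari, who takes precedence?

By status category: Mendoza, Fontaine and Amari (Grand Slam Winner); then Haddad and Petrov (Tour Winner); then Romero (Qualifier).
Mendoza, Fontaine and Amari are each a home-nation competitor, so the next rule applies.
Among Mendoza, Fontaine and Amari, by date of most recent title (later first): Mendoza and Fontaine (2011-07-15) before Amari (2003-07-20).
Among Mendoza and Fontaine, by world ranking (lower first): Mendoza (64) before Fontaine (110).
Haddad and Petrov are each a home-nation competitor, so the next rule applies.
Haddad and Petrov both have date of most recent title 1994-06-28, so the next rule applies.
Among Haddad and Petrov, by world ranking (higher first) (reversed rule for this group): Haddad (109) before Petrov (46).
So Fontaine takes precedence.

Fontaine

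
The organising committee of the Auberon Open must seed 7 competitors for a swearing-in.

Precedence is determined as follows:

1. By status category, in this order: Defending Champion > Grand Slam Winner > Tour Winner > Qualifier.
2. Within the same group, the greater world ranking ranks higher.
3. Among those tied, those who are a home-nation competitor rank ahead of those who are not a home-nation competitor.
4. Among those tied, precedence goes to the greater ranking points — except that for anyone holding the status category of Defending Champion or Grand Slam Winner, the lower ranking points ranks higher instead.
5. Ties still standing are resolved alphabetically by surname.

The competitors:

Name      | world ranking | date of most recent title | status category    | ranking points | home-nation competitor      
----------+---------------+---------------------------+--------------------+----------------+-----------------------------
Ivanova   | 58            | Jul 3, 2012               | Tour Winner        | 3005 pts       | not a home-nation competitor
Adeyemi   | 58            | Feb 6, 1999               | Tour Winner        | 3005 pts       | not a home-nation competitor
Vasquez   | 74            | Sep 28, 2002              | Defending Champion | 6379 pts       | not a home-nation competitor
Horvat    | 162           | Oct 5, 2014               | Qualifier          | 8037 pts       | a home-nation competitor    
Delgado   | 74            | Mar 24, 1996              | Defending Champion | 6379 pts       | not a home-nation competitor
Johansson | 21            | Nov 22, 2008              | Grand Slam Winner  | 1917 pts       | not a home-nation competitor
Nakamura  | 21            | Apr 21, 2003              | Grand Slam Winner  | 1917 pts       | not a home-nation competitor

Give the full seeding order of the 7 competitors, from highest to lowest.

By status category: Delgado and Vasquez (Defending Champion); then Johansson and Nakamura (Grand Slam Winner); then Adeyemi and Ivanova (Tour Winner); then Horvat (Qualifier).
Delgado and Vasquez both have world ranking 74, so the next rule applies.
Delgado and Vasquez are each not a home-nation competitor, so the next rule applies.
Delgado and Vasquez both have ranking points 6379 pts, so the next rule applies.
Among Delgado and Vasquez, alphabetically by surname: Delgado before Vasquez.
Johansson and Nakamura both have world ranking 21, so the next rule applies.
Johansson and Nakamura are each not a home-nation competitor, so the next rule applies.
Johansson and Nakamura both have ranking points 1917 pts, so the next rule applies.
Among Johansson and Nakamura, alphabetically by surname: Johansson before Nakamura.
Adeyemi and Ivanova both have world ranking 58, so the next rule applies.
Adeyemi and Ivanova are each not a home-nation competitor, so the next rule applies.
Adeyemi and Ivanova both have ranking points 3005 pts, so the next rule applies.
Among Adeyemi and Ivanova, alphabetically by surname: Adeyemi before Ivanova.
Full order: Delgado, Vasquez, Johansson, Nakamura, Adeyemi, Ivanova, Horvat.

Delgado, Vasquez, Johansson, Nakamura, Adeyemi, Ivanova, Horvat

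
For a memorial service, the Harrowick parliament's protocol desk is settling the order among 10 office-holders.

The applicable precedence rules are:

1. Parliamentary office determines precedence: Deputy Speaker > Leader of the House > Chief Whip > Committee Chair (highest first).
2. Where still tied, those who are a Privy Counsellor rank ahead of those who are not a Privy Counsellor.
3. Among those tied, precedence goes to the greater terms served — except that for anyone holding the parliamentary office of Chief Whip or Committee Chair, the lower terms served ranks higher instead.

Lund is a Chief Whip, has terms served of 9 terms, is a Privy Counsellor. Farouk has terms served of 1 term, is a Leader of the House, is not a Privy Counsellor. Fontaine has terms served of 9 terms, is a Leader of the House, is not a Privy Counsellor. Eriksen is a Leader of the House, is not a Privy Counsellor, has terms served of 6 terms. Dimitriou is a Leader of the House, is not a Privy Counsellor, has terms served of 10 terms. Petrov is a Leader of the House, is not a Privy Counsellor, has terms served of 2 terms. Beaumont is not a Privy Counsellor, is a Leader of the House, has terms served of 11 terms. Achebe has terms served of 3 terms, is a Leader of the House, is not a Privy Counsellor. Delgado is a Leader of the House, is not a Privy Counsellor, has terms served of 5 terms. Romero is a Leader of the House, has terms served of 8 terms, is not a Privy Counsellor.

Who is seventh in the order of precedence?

Achebe

By parliamentary office: Beaumont, Dimitriou, Fontaine, Romero, Eriksen, Delgado, Achebe, Petrov and Farouk (Leader of the House); then Lund (Chief Whip).
Beaumont, Dimitriou, Fontaine, Romero, Eriksen, Delgado, Achebe, Petrov and Farouk are each not a Privy Counsellor, so the next rule applies.
Among Beaumont, Dimitriou, Fontaine, Romero, Eriksen, Delgado, Achebe, Petrov and Farouk, by terms served (higher first): Beaumont (11 terms) before Dimitriou (10 terms) before Fontaine (9 terms) before Romero (8 terms) before Eriksen (6 terms) before Delgado (5 terms) before Achebe (3 terms) before Petrov (2 terms) before Farouk (1 term).
Order: Beaumont, Dimitriou, Fontaine, Romero, Eriksen, Delgado, Achebe, Petrov, Farouk, Lund.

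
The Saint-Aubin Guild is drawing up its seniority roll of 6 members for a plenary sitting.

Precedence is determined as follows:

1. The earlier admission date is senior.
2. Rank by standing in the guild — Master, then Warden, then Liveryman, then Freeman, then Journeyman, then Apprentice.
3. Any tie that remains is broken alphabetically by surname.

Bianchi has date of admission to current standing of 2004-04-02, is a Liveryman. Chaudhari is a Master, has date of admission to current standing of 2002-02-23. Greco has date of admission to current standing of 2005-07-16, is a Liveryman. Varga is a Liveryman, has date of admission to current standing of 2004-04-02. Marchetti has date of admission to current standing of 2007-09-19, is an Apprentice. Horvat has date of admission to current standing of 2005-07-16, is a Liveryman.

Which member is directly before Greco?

Varga

By date of admission to current standing (earlier first): Chaudhari (2002-02-23); then Bianchi and Varga (both 2004-04-02); then Greco and Horvat (both 2005-07-16); then Marchetti (2007-09-19).
Bianchi and Varga are each Liveryman, so the next rule applies.
Among Bianchi and Varga, alphabetically by surname: Bianchi before Varga.
Greco and Horvat are each Liveryman, so the next rule applies.
Among Greco and Horvat, alphabetically by surname: Greco before Horvat.
Order: Chaudhari, Bianchi, Varga, Greco, Horvat, Marchetti.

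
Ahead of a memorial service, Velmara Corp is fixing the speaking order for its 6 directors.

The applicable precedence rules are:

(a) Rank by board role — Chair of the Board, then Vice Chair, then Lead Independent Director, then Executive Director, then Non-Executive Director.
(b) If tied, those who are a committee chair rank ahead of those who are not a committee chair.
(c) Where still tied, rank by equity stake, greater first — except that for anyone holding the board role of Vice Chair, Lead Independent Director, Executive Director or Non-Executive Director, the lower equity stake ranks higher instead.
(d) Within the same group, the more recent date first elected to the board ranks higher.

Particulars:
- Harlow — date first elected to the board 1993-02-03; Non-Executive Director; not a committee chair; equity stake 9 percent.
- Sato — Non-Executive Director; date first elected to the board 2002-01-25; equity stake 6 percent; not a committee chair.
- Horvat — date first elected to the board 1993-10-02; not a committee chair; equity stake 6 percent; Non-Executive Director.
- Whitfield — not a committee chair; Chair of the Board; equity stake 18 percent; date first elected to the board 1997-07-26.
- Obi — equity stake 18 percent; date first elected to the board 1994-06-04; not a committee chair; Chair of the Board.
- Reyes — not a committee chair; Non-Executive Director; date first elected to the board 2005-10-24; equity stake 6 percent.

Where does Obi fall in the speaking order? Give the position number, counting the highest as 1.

By board role: Whitfield and Obi (Chair of the Board); then Reyes, Sato, Horvat and Harlow (Non-Executive Director).
Whitfield and Obi are each not a committee chair, so the next rule applies.
Whitfield and Obi both have equity stake 18 percent, so the next rule applies.
Among Whitfield and Obi, by date first elected to the board (later first): Whitfield (1997-07-26) before Obi (1994-06-04).
Reyes, Sato, Horvat and Harlow are each not a committee chair, so the next rule applies.
Among Reyes, Sato, Horvat and Harlow, by equity stake (lower first) (reversed rule for this group): Reyes, Sato and Horvat (6 percent) before Harlow (9 percent).
Among Reyes, Sato and Horvat, by date first elected to the board (later first): Reyes (2005-10-24) before Sato (2002-01-25) before Horvat (1993-10-02).
Order: Whitfield, Obi, Reyes, Sato, Horvat, Harlow. So position 2.

2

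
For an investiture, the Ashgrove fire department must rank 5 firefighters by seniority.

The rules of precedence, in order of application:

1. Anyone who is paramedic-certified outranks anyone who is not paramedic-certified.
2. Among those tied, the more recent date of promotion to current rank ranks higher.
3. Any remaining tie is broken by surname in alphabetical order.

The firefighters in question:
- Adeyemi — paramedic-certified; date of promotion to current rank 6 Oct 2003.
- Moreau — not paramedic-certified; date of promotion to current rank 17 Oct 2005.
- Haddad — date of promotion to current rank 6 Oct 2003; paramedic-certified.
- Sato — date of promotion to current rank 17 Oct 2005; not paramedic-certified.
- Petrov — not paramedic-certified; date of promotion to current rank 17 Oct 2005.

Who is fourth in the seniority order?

By the first rule: Adeyemi and Haddad (both paramedic-certified); then Moreau, Petrov and Sato (each not paramedic-certified).
Adeyemi and Haddad both have date of promotion to current rank 6 Oct 2003, so the next rule applies.
Among Adeyemi and Haddad, alphabetically by surname: Adeyemi before Haddad.
Moreau, Petrov and Sato all have date of promotion to current rank 17 Oct 2005, so the next rule applies.
Among Moreau, Petrov and Sato, alphabetically by surname: Moreau before Petrov before Sato.
Order: Adeyemi, Haddad, Moreau, Petrov, Sato.

Petrov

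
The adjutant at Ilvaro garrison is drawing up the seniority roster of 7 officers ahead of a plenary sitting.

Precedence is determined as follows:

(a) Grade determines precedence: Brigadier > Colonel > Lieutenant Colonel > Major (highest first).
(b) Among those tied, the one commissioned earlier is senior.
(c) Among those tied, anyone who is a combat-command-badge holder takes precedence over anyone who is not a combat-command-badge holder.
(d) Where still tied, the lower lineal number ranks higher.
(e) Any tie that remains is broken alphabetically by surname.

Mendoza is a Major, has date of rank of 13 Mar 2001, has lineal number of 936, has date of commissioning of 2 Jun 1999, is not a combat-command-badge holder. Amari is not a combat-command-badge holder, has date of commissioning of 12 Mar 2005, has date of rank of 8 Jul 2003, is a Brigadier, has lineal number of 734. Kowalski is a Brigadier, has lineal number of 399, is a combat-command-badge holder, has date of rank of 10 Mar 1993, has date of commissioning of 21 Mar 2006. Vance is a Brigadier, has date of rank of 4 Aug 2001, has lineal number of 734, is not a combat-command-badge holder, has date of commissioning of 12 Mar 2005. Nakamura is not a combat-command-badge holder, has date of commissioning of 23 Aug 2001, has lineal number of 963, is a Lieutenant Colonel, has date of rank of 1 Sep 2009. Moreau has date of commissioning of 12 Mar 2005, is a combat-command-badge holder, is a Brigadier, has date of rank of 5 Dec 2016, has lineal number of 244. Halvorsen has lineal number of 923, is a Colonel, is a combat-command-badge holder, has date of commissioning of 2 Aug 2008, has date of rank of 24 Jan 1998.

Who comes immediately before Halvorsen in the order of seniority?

By grade: Moreau, Amari, Vance and Kowalski (Brigadier); then Halvorsen (Colonel); then Nakamura (Lieutenant Colonel); then Mendoza (Major).
Among Moreau, Amari, Vance and Kowalski, by date of commissioning (earlier first): Moreau, Amari and Vance (12 Mar 2005) before Kowalski (21 Mar 2006).
Among Moreau, Amari and Vance, a combat-command-badge holder before not a combat-command-badge holder: Moreau (a combat-command-badge holder) before Amari and Vance (not a combat-command-badge holder).
Amari and Vance both have lineal number 734, so the next rule applies.
Among Amari and Vance, alphabetically by surname: Amari before Vance.
Order: Moreau, Amari, Vance, Kowalski, Halvorsen, Nakamura, Mendoza.

Kowalski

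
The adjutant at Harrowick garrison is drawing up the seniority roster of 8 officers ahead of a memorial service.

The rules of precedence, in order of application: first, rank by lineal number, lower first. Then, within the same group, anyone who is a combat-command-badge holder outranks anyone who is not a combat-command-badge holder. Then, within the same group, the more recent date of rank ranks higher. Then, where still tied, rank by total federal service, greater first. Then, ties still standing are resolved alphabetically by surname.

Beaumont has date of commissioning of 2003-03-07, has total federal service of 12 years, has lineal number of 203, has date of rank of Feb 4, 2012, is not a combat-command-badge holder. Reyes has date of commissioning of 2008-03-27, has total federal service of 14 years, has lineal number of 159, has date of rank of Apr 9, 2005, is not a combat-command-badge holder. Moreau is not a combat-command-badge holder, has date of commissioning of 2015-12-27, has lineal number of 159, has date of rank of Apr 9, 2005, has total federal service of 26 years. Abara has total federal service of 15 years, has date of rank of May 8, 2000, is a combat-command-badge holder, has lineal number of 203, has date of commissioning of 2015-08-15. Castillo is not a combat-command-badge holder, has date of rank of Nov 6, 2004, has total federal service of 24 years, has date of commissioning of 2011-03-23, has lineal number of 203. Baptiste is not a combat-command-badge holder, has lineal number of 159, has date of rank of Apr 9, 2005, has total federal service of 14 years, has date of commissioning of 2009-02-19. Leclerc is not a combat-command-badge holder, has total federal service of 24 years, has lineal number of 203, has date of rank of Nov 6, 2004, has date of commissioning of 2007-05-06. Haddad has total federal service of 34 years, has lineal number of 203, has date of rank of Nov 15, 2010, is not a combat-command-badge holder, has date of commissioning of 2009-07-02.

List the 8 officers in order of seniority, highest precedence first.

Moreau, Baptiste, Reyes, Abara, Beaumont, Haddad, Castillo, Leclerc

By lineal number (lower first): Moreau, Baptiste and Reyes (each 159); then Abara, Beaumont, Haddad, Castillo and Leclerc (each 203).
Moreau, Baptiste and Reyes are each not a combat-command-badge holder, so the next rule applies.
Moreau, Baptiste and Reyes all have date of rank Apr 9, 2005, so the next rule applies.
Among Moreau, Baptiste and Reyes, by total federal service (higher first): Moreau (26 years) before Baptiste and Reyes (14 years).
Among Baptiste and Reyes, alphabetically by surname: Baptiste before Reyes.
Among Abara, Beaumont, Haddad, Castillo and Leclerc, a combat-command-badge holder before not a combat-command-badge holder: Abara (a combat-command-badge holder) before Beaumont, Haddad, Castillo and Leclerc (not a combat-command-badge holder).
Among Beaumont, Haddad, Castillo and Leclerc, by date of rank (later first): Beaumont (Feb 4, 2012) before Haddad (Nov 15, 2010) before Castillo and Leclerc (Nov 6, 2004).
Castillo and Leclerc both have total federal service 24 years, so the next rule applies.
Among Castillo and Leclerc, alphabetically by surname: Castillo before Leclerc.
Full order: Moreau, Baptiste, Reyes, Abara, Beaumont, Haddad, Castillo, Leclerc.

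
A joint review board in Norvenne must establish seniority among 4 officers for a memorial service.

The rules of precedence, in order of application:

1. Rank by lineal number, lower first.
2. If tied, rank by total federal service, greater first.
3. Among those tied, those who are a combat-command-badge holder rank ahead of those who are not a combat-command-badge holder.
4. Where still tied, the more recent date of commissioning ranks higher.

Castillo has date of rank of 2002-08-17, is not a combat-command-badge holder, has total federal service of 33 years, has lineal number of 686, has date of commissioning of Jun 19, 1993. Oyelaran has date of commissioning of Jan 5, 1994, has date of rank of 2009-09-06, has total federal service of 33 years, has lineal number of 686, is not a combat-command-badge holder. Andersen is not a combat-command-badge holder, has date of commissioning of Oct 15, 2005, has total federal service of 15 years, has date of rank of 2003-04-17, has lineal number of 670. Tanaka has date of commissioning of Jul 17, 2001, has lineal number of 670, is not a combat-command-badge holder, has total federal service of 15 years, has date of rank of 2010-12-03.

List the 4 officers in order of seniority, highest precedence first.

Andersen, Tanaka, Oyelaran, Castillo

By lineal number (lower first): Andersen and Tanaka (both 670); then Oyelaran and Castillo (both 686).
Andersen and Tanaka both have total federal service 15 years, so the next rule applies.
Andersen and Tanaka are each not a combat-command-badge holder, so the next rule applies.
Among Andersen and Tanaka, by date of commissioning (later first): Andersen (Oct 15, 2005) before Tanaka (Jul 17, 2001).
Oyelaran and Castillo both have total federal service 33 years, so the next rule applies.
Oyelaran and Castillo are each not a combat-command-badge holder, so the next rule applies.
Among Oyelaran and Castillo, by date of commissioning (later first): Oyelaran (Jan 5, 1994) before Castillo (Jun 19, 1993).
Full order: Andersen, Tanaka, Oyelaran, Castillo.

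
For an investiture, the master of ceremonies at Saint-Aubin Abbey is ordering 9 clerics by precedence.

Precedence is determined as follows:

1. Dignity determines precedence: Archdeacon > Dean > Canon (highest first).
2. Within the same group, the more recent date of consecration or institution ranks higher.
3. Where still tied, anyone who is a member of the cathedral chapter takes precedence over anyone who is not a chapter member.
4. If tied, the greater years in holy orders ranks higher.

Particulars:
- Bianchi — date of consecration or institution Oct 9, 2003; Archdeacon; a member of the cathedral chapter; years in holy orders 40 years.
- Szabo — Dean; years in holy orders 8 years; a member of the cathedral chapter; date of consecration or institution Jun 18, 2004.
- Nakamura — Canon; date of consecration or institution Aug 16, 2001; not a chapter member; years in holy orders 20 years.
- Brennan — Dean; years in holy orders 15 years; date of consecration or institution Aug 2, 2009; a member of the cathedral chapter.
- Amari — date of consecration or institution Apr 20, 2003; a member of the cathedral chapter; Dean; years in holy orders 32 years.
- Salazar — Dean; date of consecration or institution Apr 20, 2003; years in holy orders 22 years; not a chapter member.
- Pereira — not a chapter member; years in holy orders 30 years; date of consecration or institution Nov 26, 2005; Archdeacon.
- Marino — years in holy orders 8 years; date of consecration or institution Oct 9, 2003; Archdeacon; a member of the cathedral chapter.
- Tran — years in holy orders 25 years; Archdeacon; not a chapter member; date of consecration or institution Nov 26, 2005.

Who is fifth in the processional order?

By dignity: Pereira, Tran, Bianchi and Marino (Archdeacon); then Brennan, Szabo, Amari and Salazar (Dean); then Nakamura (Canon).
Among Pereira, Tran, Bianchi and Marino, by date of consecration or institution (later first): Pereira and Tran (Nov 26, 2005) before Bianchi and Marino (Oct 9, 2003).
Pereira and Tran are each not a chapter member, so the next rule applies.
Among Pereira and Tran, by years in holy orders (higher first): Pereira (30 years) before Tran (25 years).
Bianchi and Marino are each a member of the cathedral chapter, so the next rule applies.
Among Bianchi and Marino, by years in holy orders (higher first): Bianchi (40 years) before Marino (8 years).
Among Brennan, Szabo, Amari and Salazar, by date of consecration or institution (later first): Brennan (Aug 2, 2009) before Szabo (Jun 18, 2004) before Amari and Salazar (Apr 20, 2003).
Among Amari and Salazar, a member of the cathedral chapter before not a chapter member: Amari (a member of the cathedral chapter) before Salazar (not a chapter member).
Order: Pereira, Tran, Bianchi, Marino, Brennan, Szabo, Amari, Salazar, Nakamura.

Brennan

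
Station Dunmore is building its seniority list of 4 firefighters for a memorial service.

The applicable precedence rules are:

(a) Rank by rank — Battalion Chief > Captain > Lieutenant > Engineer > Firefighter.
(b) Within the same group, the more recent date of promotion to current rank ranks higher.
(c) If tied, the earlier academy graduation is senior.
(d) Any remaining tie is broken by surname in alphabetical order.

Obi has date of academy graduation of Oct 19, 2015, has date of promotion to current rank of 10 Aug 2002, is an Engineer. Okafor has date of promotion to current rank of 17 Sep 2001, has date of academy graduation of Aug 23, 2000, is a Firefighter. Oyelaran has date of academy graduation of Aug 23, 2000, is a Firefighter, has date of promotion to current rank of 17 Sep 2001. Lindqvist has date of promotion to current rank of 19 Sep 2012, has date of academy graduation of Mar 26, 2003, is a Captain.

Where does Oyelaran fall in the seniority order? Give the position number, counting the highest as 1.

By rank: Lindqvist (Captain); then Obi (Engineer); then Okafor and Oyelaran (Firefighter).
Okafor and Oyelaran both have date of promotion to current rank 17 Sep 2001, so the next rule applies.
Okafor and Oyelaran both have date of academy graduation Aug 23, 2000, so the next rule applies.
Among Okafor and Oyelaran, alphabetically by surname: Okafor before Oyelaran.
Order: Lindqvist, Obi, Okafor, Oyelaran. So position 4.

4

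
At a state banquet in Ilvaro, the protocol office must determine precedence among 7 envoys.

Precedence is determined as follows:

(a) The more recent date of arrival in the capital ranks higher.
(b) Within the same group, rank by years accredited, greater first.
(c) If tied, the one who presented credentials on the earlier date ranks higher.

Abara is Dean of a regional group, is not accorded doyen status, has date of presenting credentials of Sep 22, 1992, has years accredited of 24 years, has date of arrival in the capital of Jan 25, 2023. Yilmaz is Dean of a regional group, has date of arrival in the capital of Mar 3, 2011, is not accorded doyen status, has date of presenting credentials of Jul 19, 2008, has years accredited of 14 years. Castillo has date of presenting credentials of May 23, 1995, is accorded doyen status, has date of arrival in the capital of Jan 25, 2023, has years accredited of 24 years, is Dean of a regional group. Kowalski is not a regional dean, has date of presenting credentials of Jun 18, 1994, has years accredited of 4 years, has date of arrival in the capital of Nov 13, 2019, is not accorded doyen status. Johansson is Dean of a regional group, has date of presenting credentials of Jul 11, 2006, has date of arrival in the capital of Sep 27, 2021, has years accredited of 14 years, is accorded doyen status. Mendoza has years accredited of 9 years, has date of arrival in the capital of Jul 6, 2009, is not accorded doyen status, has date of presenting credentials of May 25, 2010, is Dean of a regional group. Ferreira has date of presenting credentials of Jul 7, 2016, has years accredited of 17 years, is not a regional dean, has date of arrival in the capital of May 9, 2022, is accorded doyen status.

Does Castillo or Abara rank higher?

By date of arrival in the capital (later first): Abara and Castillo (both Jan 25, 2023); then Ferreira (May 9, 2022); then Johansson (Sep 27, 2021); then Kowalski (Nov 13, 2019); then Yilmaz (Mar 3, 2011); then Mendoza (Jul 6, 2009).
Abara and Castillo both have years accredited 24 years, so the next rule applies.
Among Abara and Castillo, by date of presenting credentials (earlier first): Abara (Sep 22, 1992) before Castillo (May 23, 1995).
So Abara takes precedence.

Abara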